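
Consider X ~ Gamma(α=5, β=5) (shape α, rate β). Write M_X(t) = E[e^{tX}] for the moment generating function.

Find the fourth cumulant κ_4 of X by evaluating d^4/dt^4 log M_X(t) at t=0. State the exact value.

M_X(t) = 3125/(5 - t)^5
K_X(t) = log M_X(t) = -5*log(5 - t) + 5*log(5)
K′(t) = -5/(t - 5)
K′′(t) = 5/(t^2 - 10*t + 25)
K′′′(t) = -10/(t^3 - 15*t^2 + 75*t - 125)
K′′′′(t) = 30/(t^4 - 20*t^3 + 150*t^2 - 500*t + 625)

κ_4 = K′′′′(0) = 6/125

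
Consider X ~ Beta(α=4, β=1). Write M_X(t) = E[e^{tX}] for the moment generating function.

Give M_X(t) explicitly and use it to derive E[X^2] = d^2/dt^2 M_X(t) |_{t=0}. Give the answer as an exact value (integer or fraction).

M_X(t) = ₁F₁(4; 5; t)
M^(2)(t) = 2*₁F₁(6; 7; t)/3

E[X^2] = M^(2)(0) = 2/3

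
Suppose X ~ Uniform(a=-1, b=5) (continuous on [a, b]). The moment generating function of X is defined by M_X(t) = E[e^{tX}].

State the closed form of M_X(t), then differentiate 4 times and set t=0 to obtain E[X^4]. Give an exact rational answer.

E[X^4] = M′′′′(0) = 521/5

M_X(t) = (e^(5*t) - e^(-t))/(6*t)
M′(t) = (5*t*e^(6*t) + t - e^(6*t) + 1)*e^(-t)/(6*t^2)
M′′(t) = (25*t^2*e^(6*t) - t^2 - 10*t*e^(6*t) - 2*t + 2*e^(6*t) - 2)*e^(-t)/(6*t^3)
M′′′(t) = (125*t^3*e^(6*t) + t^3 - 75*t^2*e^(6*t) + 3*t^2 + 30*t*e^(6*t) + 6*t - 6*e^(6*t) + 6)*e^(-t)/(6*t^4)
M′′′′(t) = (625*t^4*e^(6*t) - t^4 - 500*t^3*e^(6*t) - 4*t^3 + 300*t^2*e^(6*t) - 12*t^2 - 120*t*e^(6*t) - 24*t + 24*e^(6*t) - 24)*e^(-t)/(6*t^5)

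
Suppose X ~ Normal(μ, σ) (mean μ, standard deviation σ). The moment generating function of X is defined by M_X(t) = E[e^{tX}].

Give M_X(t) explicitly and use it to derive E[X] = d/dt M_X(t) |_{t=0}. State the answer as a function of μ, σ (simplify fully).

M_X(t) = e^(μ*t + σ^2*t^2/2)
D[M](t) = μ*e^(μ*t)*e^(σ^2*t^2/2) + σ^2*t*e^(μ*t)*e^(σ^2*t^2/2)

E[X] = D[M](0) = μ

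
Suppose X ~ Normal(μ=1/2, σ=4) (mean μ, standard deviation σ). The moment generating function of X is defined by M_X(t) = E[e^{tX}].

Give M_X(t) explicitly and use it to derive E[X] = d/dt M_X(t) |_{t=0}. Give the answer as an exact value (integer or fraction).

E[X] = M′(0) = 1/2

M_X(t) = e^(8*t^2 + t/2)
M′(t) = 16*t*e^(t/2)*e^(8*t^2) + e^(t/2)*e^(8*t^2)/2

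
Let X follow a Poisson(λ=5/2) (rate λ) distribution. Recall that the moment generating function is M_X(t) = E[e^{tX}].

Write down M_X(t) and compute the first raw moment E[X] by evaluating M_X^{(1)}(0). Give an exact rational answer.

E[X] = M′(0) = 5/2

M_X(t) = e^(5*e^(t)/2 - 5/2)
M′(t) = 5*e^(-5/2)*e^(t)*e^(5*e^(t)/2)/2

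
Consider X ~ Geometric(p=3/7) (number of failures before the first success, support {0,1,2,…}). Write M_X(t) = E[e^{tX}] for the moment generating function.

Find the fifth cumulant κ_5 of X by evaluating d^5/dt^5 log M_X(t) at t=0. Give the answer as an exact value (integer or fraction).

κ_5 = d^5K/dt^5 |_{t=0} = 35420/81

M_X(t) = 3/(7*(1 - 4*e^(t)/7))
K_X(t) = log M_X(t) = -log(1 - 4*e^(t)/7) - log(7) + log(3)
dK/dt = -4*e^(t)/(4*e^(t) - 7)
d^2K/dt^2 = 28*e^(t)/(16*e^(2*t) - 56*e^(t) + 49)
d^3K/dt^3 = (-112*e^(2*t) - 196*e^(t))/(64*e^(3*t) - 336*e^(2*t) + 588*e^(t) - 343)
d^4K/dt^4 = (448*e^(3*t) + 3136*e^(2*t) + 1372*e^(t))/(256*e^(4*t) - 1792*e^(3*t) + 4704*e^(2*t) - 5488*e^(t) + 2401)
d^5K/dt^5 = (-1792*e^(4*t) - 34496*e^(3*t) - 60368*e^(2*t) - 9604*e^(t))/(1024*e^(5*t) - 8960*e^(4*t) + 31360*e^(3*t) - 54880*e^(2*t) + 48020*e^(t) - 16807)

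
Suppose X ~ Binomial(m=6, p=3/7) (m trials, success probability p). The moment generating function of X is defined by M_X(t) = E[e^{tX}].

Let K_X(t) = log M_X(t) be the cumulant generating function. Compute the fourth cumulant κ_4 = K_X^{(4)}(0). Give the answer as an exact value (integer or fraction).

κ_4 = K^(4)(0) = -1656/2401

M_X(t) = (3*e^(t)/7 + 4/7)^6
K_X(t) = log M_X(t) = 6*log(3*e^(t)/7 + 4/7)
K^(4)(t) = (648*e^(3*t) - 3456*e^(2*t) + 1152*e^(t))/(81*e^(4*t) + 432*e^(3*t) + 864*e^(2*t) + 768*e^(t) + 256)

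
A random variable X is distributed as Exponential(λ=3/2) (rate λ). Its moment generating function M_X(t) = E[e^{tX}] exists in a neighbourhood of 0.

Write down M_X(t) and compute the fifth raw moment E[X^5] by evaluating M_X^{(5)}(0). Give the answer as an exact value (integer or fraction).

M_X(t) = 3/(2*(3/2 - t))
dM/dt = 6/(4*t^2 - 12*t + 9)
d^2M/dt^2 = -24/(8*t^3 - 36*t^2 + 54*t - 27)
d^3M/dt^3 = 144/(16*t^4 - 96*t^3 + 216*t^2 - 216*t + 81)
d^4M/dt^4 = -1152/(32*t^5 - 240*t^4 + 720*t^3 - 1080*t^2 + 810*t - 243)
d^5M/dt^5 = 11520/(64*t^6 - 576*t^5 + 2160*t^4 - 4320*t^3 + 4860*t^2 - 2916*t + 729)

E[X^5] = d^5M/dt^5 |_{t=0} = 1280/81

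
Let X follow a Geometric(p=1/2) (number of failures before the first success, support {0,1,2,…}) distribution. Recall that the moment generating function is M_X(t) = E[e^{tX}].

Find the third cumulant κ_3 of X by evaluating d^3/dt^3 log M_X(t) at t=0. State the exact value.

κ_3 = K^(3)(0) = 6

M_X(t) = 1/(2*(1 - e^(t)/2))
K_X(t) = log M_X(t) = -log(1 - e^(t)/2) - log(2)
K^(3)(t) = (-2*e^(2*t) - 4*e^(t))/(e^(3*t) - 6*e^(2*t) + 12*e^(t) - 8)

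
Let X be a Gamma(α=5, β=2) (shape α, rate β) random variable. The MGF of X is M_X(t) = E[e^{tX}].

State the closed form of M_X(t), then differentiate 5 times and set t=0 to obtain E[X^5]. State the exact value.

E[X^5] = d^5M/dt^5 |_{t=0} = 945/2

M_X(t) = 32/(2 - t)^5
dM/dt = 160/(t^6 - 12*t^5 + 60*t^4 - 160*t^3 + 240*t^2 - 192*t + 64)
d^2M/dt^2 = -960/(t^7 - 14*t^6 + 84*t^5 - 280*t^4 + 560*t^3 - 672*t^2 + 448*t - 128)
d^3M/dt^3 = 6720/(t^8 - 16*t^7 + 112*t^6 - 448*t^5 + 1120*t^4 - 1792*t^3 + 1792*t^2 - 1024*t + 256)
d^4M/dt^4 = -53760/(t^9 - 18*t^8 + 144*t^7 - 672*t^6 + 2016*t^5 - 4032*t^4 + 5376*t^3 - 4608*t^2 + 2304*t - 512)
d^5M/dt^5 = 483840/(t^10 - 20*t^9 + 180*t^8 - 960*t^7 + 3360*t^6 - 8064*t^5 + 13440*t^4 - 15360*t^3 + 11520*t^2 - 5120*t + 1024)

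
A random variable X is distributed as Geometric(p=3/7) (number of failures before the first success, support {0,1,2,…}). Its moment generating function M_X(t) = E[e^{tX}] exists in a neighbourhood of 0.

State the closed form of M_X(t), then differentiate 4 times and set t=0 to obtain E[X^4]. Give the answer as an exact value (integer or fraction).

E[X^4] = M′′′′(0) = 5060/27

M_X(t) = 3/(7*(1 - 4*e^(t)/7))
M′(t) = 12*e^(t)/(16*e^(2*t) - 56*e^(t) + 49)
M′′(t) = (-48*e^(2*t) - 84*e^(t))/(64*e^(3*t) - 336*e^(2*t) + 588*e^(t) - 343)
M′′′(t) = (192*e^(3*t) + 1344*e^(2*t) + 588*e^(t))/(256*e^(4*t) - 1792*e^(3*t) + 4704*e^(2*t) - 5488*e^(t) + 2401)
M′′′′(t) = (-768*e^(4*t) - 14784*e^(3*t) - 25872*e^(2*t) - 4116*e^(t))/(1024*e^(5*t) - 8960*e^(4*t) + 31360*e^(3*t) - 54880*e^(2*t) + 48020*e^(t) - 16807)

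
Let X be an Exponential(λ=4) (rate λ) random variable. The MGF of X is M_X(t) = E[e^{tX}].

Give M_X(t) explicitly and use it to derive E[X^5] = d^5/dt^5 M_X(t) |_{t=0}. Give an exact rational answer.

M_X(t) = 4/(4 - t)
D^5[M](t) = 480/(t^6 - 24*t^5 + 240*t^4 - 1280*t^3 + 3840*t^2 - 6144*t + 4096)

E[X^5] = D^5[M](0) = 15/128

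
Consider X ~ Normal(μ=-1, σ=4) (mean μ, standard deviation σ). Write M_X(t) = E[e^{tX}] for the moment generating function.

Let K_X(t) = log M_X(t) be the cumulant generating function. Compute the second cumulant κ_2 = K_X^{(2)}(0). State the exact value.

κ_2 = K′′(0) = 16

M_X(t) = e^(8*t^2 - t)
K_X(t) = log M_X(t) = 8*t^2 - t
K′(t) = 16*t - 1
K′′(t) = 16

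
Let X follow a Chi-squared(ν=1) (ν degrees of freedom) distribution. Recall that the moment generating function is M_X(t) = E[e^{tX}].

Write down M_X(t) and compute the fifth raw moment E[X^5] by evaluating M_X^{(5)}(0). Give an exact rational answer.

E[X^5] = d^5M/dt^5 |_{t=0} = 945

M_X(t) = 1/√(1 - 2*t)
dM/dt = -1/(2*t*√(1 - 2*t) - √(1 - 2*t))
d^2M/dt^2 = 3/(4*t^2*√(1 - 2*t) - 4*t*√(1 - 2*t) + √(1 - 2*t))
d^3M/dt^3 = -15/(8*t^3*√(1 - 2*t) - 12*t^2*√(1 - 2*t) + 6*t*√(1 - 2*t) - √(1 - 2*t))
d^4M/dt^4 = 105/(16*t^4*√(1 - 2*t) - 32*t^3*√(1 - 2*t) + 24*t^2*√(1 - 2*t) - 8*t*√(1 - 2*t) + √(1 - 2*t))
d^5M/dt^5 = -945/(32*t^5*√(1 - 2*t) - 80*t^4*√(1 - 2*t) + 80*t^3*√(1 - 2*t) - 40*t^2*√(1 - 2*t) + 10*t*√(1 - 2*t) - √(1 - 2*t))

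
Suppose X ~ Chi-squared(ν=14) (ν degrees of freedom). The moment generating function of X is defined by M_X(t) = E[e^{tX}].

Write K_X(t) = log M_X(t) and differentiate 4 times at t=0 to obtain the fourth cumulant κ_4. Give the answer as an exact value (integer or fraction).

M_X(t) = (1 - 2*t)^(-7)
K_X(t) = log M_X(t) = -7*log(1 - 2*t)
K^(4)(t) = 672/(16*t^4 - 32*t^3 + 24*t^2 - 8*t + 1)

κ_4 = K^(4)(0) = 672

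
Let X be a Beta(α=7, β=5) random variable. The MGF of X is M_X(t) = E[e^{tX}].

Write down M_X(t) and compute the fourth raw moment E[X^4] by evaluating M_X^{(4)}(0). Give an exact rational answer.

E[X^4] = D^4[M](0) = 2/13

M_X(t) = ₁F₁(7; 12; t)
D^4[M](t) = 2*₁F₁(11; 16; t)/13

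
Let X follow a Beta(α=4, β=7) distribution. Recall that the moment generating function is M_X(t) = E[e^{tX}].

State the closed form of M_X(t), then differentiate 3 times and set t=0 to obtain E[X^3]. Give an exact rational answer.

E[X^3] = M′′′(0) = 10/143

M_X(t) = ₁F₁(4; 11; t)
M′(t) = 4*₁F₁(5; 12; t)/11
M′′(t) = 5*₁F₁(6; 13; t)/33
M′′′(t) = 10*₁F₁(7; 14; t)/143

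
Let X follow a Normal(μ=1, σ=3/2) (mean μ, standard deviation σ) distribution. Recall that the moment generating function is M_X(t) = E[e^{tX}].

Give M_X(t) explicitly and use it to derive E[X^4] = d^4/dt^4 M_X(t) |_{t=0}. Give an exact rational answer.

E[X^4] = M′′′′(0) = 475/16

M_X(t) = e^(9*t^2/8 + t)
M′(t) = 9*t*e^(t)*e^(9*t^2/8)/4 + e^(t)*e^(9*t^2/8)
M′′(t) = 81*t^2*e^(t)*e^(9*t^2/8)/16 + 9*t*e^(t)*e^(9*t^2/8)/2 + 13*e^(t)*e^(9*t^2/8)/4
M′′′(t) = 729*t^3*e^(t)*e^(9*t^2/8)/64 + 243*t^2*e^(t)*e^(9*t^2/8)/16 + 351*t*e^(t)*e^(9*t^2/8)/16 + 31*e^(t)*e^(9*t^2/8)/4
M′′′′(t) = 6561*t^4*e^(t)*e^(9*t^2/8)/256 + 729*t^3*e^(t)*e^(9*t^2/8)/16 + 3159*t^2*e^(t)*e^(9*t^2/8)/32 + 279*t*e^(t)*e^(9*t^2/8)/4 + 475*e^(t)*e^(9*t^2/8)/16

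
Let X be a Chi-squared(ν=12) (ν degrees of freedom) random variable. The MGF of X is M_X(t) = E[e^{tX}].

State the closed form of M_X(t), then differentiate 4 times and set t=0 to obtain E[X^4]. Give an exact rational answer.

M_X(t) = (1 - 2*t)^(-6)
D^4[M](t) = 48384/(1024*t^10 - 5120*t^9 + 11520*t^8 - 15360*t^7 + 13440*t^6 - 8064*t^5 + 3360*t^4 - 960*t^3 + 180*t^2 - 20*t + 1)

E[X^4] = D^4[M](0) = 48384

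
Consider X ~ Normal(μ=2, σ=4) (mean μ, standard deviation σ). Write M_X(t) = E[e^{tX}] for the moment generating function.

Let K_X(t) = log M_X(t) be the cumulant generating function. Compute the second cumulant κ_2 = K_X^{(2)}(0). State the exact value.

M_X(t) = e^(8*t^2 + 2*t)
K_X(t) = log M_X(t) = 8*t^2 + 2*t
K^(2)(t) = 16

κ_2 = K^(2)(0) = 16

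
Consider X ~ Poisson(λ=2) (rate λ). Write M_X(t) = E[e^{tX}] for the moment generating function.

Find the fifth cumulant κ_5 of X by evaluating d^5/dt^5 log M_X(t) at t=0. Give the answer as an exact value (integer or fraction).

κ_5 = K^(5)(0) = 2

M_X(t) = e^(2*e^(t) - 2)
K_X(t) = log M_X(t) = 2*e^(t) - 2
K^(5)(t) = 2*e^(t)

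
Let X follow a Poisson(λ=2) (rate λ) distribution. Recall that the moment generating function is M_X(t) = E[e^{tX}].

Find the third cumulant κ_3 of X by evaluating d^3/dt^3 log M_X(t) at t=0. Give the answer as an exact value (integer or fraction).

κ_3 = d^3K/dt^3 |_{t=0} = 2

M_X(t) = e^(2*e^(t) - 2)
K_X(t) = log M_X(t) = 2*e^(t) - 2
dK/dt = 2*e^(t)
d^2K/dt^2 = 2*e^(t)
d^3K/dt^3 = 2*e^(t)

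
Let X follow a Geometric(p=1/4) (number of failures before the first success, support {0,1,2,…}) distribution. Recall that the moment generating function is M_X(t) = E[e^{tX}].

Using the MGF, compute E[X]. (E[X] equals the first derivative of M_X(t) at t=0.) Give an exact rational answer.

M_X(t) = 1/(4*(1 - 3*e^(t)/4))
M′(t) = 3*e^(t)/(9*e^(2*t) - 24*e^(t) + 16)

E[X] = M′(0) = 3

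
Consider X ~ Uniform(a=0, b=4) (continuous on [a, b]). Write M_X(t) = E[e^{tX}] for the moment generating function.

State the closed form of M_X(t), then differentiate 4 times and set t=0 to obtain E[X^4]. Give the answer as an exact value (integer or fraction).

M_X(t) = (e^(4*t) - 1)/(4*t)
M′(t) = (4*t*e^(4*t) - e^(4*t) + 1)/(4*t^2)
M′′(t) = (8*t^2*e^(4*t) - 4*t*e^(4*t) + e^(4*t) - 1)/(2*t^3)
M′′′(t) = (32*t^3*e^(4*t) - 24*t^2*e^(4*t) + 12*t*e^(4*t) - 3*e^(4*t) + 3)/(2*t^4)
M′′′′(t) = (64*t^4*e^(4*t) - 64*t^3*e^(4*t) + 48*t^2*e^(4*t) - 24*t*e^(4*t) + 6*e^(4*t) - 6)/t^5

E[X^4] = M′′′′(0) = 256/5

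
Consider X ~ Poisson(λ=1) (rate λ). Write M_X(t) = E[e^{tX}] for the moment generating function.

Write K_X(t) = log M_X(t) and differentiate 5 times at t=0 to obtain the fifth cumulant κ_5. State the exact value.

M_X(t) = e^(e^(t) - 1)
K_X(t) = log M_X(t) = e^(t) - 1
dK/dt = e^(t)
d^2K/dt^2 = e^(t)
d^3K/dt^3 = e^(t)
d^4K/dt^4 = e^(t)
d^5K/dt^5 = e^(t)

κ_5 = d^5K/dt^5 |_{t=0} = 1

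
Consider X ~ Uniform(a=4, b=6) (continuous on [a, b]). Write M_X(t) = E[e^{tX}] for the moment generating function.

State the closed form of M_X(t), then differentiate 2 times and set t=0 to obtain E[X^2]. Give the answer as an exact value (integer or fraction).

M_X(t) = (e^(6*t) - e^(4*t))/(2*t)
M^(2)(t) = (18*t^2*e^(6*t) - 8*t^2*e^(4*t) - 6*t*e^(6*t) + 4*t*e^(4*t) + e^(6*t) - e^(4*t))/t^3

E[X^2] = M^(2)(0) = 76/3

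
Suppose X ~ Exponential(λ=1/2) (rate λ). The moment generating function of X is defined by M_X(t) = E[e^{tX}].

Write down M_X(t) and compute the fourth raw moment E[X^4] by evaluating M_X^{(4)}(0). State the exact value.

E[X^4] = M^(4)(0) = 384

M_X(t) = 1/(2*(1/2 - t))
M^(4)(t) = -384/(32*t^5 - 80*t^4 + 80*t^3 - 40*t^2 + 10*t - 1)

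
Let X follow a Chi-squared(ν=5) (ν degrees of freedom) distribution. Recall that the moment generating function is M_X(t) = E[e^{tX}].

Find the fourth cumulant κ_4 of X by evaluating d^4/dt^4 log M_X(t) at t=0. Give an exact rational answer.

M_X(t) = (1 - 2*t)^(-5/2)
K_X(t) = log M_X(t) = -5*log(1 - 2*t)/2
K^(4)(t) = 240/(16*t^4 - 32*t^3 + 24*t^2 - 8*t + 1)

κ_4 = K^(4)(0) = 240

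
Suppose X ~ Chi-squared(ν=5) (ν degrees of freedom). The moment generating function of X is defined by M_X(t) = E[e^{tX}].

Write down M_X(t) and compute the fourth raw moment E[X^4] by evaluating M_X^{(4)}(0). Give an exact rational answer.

E[X^4] = M′′′′(0) = 3465

M_X(t) = (1 - 2*t)^(-5/2)
M′(t) = -5/(8*t^3*√(1 - 2*t) - 12*t^2*√(1 - 2*t) + 6*t*√(1 - 2*t) - √(1 - 2*t))
M′′(t) = 35/(16*t^4*√(1 - 2*t) - 32*t^3*√(1 - 2*t) + 24*t^2*√(1 - 2*t) - 8*t*√(1 - 2*t) + √(1 - 2*t))
M′′′(t) = -315/(32*t^5*√(1 - 2*t) - 80*t^4*√(1 - 2*t) + 80*t^3*√(1 - 2*t) - 40*t^2*√(1 - 2*t) + 10*t*√(1 - 2*t) - √(1 - 2*t))
M′′′′(t) = 3465/(64*t^6*√(1 - 2*t) - 192*t^5*√(1 - 2*t) + 240*t^4*√(1 - 2*t) - 160*t^3*√(1 - 2*t) + 60*t^2*√(1 - 2*t) - 12*t*√(1 - 2*t) + √(1 - 2*t))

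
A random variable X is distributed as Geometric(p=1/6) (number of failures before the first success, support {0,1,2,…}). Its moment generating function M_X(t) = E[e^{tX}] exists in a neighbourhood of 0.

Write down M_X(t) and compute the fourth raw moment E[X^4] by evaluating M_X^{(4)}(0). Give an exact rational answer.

M_X(t) = 1/(6*(1 - 5*e^(t)/6))
D^4[M](t) = (-625*e^(4*t) - 8250*e^(3*t) - 9900*e^(2*t) - 1080*e^(t))/(3125*e^(5*t) - 18750*e^(4*t) + 45000*e^(3*t) - 54000*e^(2*t) + 32400*e^(t) - 7776)

E[X^4] = D^4[M](0) = 19855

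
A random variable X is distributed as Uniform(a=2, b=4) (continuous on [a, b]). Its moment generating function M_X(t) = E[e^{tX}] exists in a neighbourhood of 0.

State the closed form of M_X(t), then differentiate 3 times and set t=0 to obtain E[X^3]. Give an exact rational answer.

E[X^3] = M′′′(0) = 30

M_X(t) = (e^(4*t) - e^(2*t))/(2*t)
M′(t) = (4*t*e^(4*t) - 2*t*e^(2*t) - e^(4*t) + e^(2*t))/(2*t^2)
M′′(t) = (8*t^2*e^(4*t) - 2*t^2*e^(2*t) - 4*t*e^(4*t) + 2*t*e^(2*t) + e^(4*t) - e^(2*t))/t^3
M′′′(t) = (32*t^3*e^(4*t) - 4*t^3*e^(2*t) - 24*t^2*e^(4*t) + 6*t^2*e^(2*t) + 12*t*e^(4*t) - 6*t*e^(2*t) - 3*e^(4*t) + 3*e^(2*t))/t^4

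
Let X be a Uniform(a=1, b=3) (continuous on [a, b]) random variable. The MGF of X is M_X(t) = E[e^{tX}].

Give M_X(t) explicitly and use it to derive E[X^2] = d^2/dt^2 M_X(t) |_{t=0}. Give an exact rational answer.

E[X^2] = M′′(0) = 13/3

M_X(t) = (e^(3*t) - e^(t))/(2*t)
M′(t) = (3*t*e^(3*t) - t*e^(t) - e^(3*t) + e^(t))/(2*t^2)
M′′(t) = (9*t^2*e^(3*t) - t^2*e^(t) - 6*t*e^(3*t) + 2*t*e^(t) + 2*e^(3*t) - 2*e^(t))/(2*t^3)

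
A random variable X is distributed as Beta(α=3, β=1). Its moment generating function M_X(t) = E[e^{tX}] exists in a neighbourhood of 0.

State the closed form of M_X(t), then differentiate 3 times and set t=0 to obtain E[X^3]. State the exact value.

E[X^3] = D^3[M](0) = 1/2

M_X(t) = ₁F₁(3; 4; t)
D^3[M](t) = ₁F₁(6; 7; t)/2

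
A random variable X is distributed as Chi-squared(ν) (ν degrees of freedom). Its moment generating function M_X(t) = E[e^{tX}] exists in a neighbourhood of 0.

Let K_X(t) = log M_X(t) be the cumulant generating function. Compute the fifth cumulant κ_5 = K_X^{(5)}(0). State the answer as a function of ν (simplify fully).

M_X(t) = (1 - 2*t)^(-ν/2)
K_X(t) = log M_X(t) = -ν*log(1 - 2*t)/2
K^(5)(t) = -384*ν/(32*t^5 - 80*t^4 + 80*t^3 - 40*t^2 + 10*t - 1)

κ_5 = K^(5)(0) = 384*ν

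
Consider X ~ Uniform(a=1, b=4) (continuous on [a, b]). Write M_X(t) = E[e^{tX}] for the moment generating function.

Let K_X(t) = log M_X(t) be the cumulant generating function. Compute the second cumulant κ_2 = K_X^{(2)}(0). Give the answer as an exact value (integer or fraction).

κ_2 = d^2K/dt^2 |_{t=0} = 3/4

M_X(t) = (e^(4*t) - e^(t))/(3*t)
K_X(t) = log M_X(t) = -log(t) + log(e^(4*t) - e^(t)) - log(3)
dK/dt = (4*t*e^(3*t) - t - e^(3*t) + 1)/(t*e^(3*t) - t)
d^2K/dt^2 = (-9*t^2*e^(3*t) + e^(6*t) - 2*e^(3*t) + 1)/(t^2*e^(6*t) - 2*t^2*e^(3*t) + t^2)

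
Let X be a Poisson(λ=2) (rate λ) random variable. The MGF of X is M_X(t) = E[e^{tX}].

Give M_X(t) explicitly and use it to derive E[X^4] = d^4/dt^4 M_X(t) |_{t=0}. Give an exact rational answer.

E[X^4] = M′′′′(0) = 94

M_X(t) = e^(2*e^(t) - 2)
M′(t) = 2*e^(-2)*e^(t)*e^(2*e^(t))
M′′(t) = (4*e^(2*t)*e^(2*e^(t)) + 2*e^(t)*e^(2*e^(t)))*e^(-2)
M′′′(t) = (8*e^(3*t)*e^(2*e^(t)) + 12*e^(2*t)*e^(2*e^(t)) + 2*e^(t)*e^(2*e^(t)))*e^(-2)
M′′′′(t) = (16*e^(4*t)*e^(2*e^(t)) + 48*e^(3*t)*e^(2*e^(t)) + 28*e^(2*t)*e^(2*e^(t)) + 2*e^(t)*e^(2*e^(t)))*e^(-2)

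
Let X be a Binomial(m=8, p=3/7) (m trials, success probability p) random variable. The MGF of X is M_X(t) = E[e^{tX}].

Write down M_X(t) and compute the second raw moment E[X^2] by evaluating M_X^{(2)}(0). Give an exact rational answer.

M_X(t) = (3*e^(t)/7 + 4/7)^8

E[X^2] = D^2[M](0) = 96/7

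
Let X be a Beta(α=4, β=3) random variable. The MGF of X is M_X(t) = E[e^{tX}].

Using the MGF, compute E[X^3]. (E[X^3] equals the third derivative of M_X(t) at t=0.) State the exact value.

E[X^3] = M′′′(0) = 5/21

M_X(t) = ₁F₁(4; 7; t)
M′(t) = 4*₁F₁(5; 8; t)/7
M′′(t) = 5*₁F₁(6; 9; t)/14
M′′′(t) = 5*₁F₁(7; 10; t)/21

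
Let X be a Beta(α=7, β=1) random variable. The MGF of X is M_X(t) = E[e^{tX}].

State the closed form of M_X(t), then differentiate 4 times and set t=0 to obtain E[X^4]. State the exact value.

M_X(t) = ₁F₁(7; 8; t)
M′(t) = 7*₁F₁(8; 9; t)/8
M′′(t) = 7*₁F₁(9; 10; t)/9
M′′′(t) = 7*₁F₁(10; 11; t)/10
M′′′′(t) = 7*₁F₁(11; 12; t)/11

E[X^4] = M′′′′(0) = 7/11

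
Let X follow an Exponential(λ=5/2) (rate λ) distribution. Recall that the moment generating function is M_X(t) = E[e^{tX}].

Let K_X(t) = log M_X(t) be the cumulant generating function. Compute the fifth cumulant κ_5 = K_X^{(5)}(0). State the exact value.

M_X(t) = 5/(2*(5/2 - t))
K_X(t) = log M_X(t) = -log(5/2 - t) - log(2) + log(5)
dK/dt = -2/(2*t - 5)
d^2K/dt^2 = 4/(4*t^2 - 20*t + 25)
d^3K/dt^3 = -16/(8*t^3 - 60*t^2 + 150*t - 125)
d^4K/dt^4 = 96/(16*t^4 - 160*t^3 + 600*t^2 - 1000*t + 625)
d^5K/dt^5 = -768/(32*t^5 - 400*t^4 + 2000*t^3 - 5000*t^2 + 6250*t - 3125)

κ_5 = d^5K/dt^5 |_{t=0} = 768/3125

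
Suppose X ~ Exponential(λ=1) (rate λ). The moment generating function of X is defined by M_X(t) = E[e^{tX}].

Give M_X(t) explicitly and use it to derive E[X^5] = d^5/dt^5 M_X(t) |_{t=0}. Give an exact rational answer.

M_X(t) = 1/(1 - t)
M^(5)(t) = 120/(t^6 - 6*t^5 + 15*t^4 - 20*t^3 + 15*t^2 - 6*t + 1)

E[X^5] = M^(5)(0) = 120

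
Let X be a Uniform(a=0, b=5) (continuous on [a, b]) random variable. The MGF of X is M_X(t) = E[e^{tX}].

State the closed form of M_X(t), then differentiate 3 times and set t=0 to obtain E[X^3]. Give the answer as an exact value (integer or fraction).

E[X^3] = M^(3)(0) = 125/4

M_X(t) = (e^(5*t) - 1)/(5*t)
M^(3)(t) = (125*t^3*e^(5*t) - 75*t^2*e^(5*t) + 30*t*e^(5*t) - 6*e^(5*t) + 6)/(5*t^4)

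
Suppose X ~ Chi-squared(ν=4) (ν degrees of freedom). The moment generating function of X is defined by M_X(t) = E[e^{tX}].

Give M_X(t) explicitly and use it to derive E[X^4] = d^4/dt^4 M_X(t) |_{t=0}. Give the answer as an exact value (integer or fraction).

M_X(t) = (1 - 2*t)^(-2)
M′(t) = -4/(8*t^3 - 12*t^2 + 6*t - 1)
M′′(t) = 24/(16*t^4 - 32*t^3 + 24*t^2 - 8*t + 1)
M′′′(t) = -192/(32*t^5 - 80*t^4 + 80*t^3 - 40*t^2 + 10*t - 1)
M′′′′(t) = 1920/(64*t^6 - 192*t^5 + 240*t^4 - 160*t^3 + 60*t^2 - 12*t + 1)

E[X^4] = M′′′′(0) = 1920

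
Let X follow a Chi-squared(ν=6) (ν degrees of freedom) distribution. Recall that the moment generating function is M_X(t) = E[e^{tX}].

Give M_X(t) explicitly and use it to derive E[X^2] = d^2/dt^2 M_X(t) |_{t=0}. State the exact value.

M_X(t) = (1 - 2*t)^(-3)
D^2[M](t) = -48/(32*t^5 - 80*t^4 + 80*t^3 - 40*t^2 + 10*t - 1)

E[X^2] = D^2[M](0) = 48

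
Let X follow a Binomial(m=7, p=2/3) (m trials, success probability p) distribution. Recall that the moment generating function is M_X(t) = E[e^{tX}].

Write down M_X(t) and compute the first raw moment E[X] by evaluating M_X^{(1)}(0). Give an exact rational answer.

E[X] = dM/dt |_{t=0} = 14/3

M_X(t) = (2*e^(t)/3 + 1/3)^7
dM/dt = 896*e^(7*t)/2187 + 896*e^(6*t)/729 + 1120*e^(5*t)/729 + 2240*e^(4*t)/2187 + 280*e^(3*t)/729 + 56*e^(2*t)/729 + 14*e^(t)/2187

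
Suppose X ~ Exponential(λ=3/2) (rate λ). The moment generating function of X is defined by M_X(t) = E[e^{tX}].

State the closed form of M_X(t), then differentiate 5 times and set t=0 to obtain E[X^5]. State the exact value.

M_X(t) = 3/(2*(3/2 - t))
M′(t) = 6/(4*t^2 - 12*t + 9)
M′′(t) = -24/(8*t^3 - 36*t^2 + 54*t - 27)
M′′′(t) = 144/(16*t^4 - 96*t^3 + 216*t^2 - 216*t + 81)
M′′′′(t) = -1152/(32*t^5 - 240*t^4 + 720*t^3 - 1080*t^2 + 810*t - 243)
M′′′′′(t) = 11520/(64*t^6 - 576*t^5 + 2160*t^4 - 4320*t^3 + 4860*t^2 - 2916*t + 729)

E[X^5] = M′′′′′(0) = 1280/81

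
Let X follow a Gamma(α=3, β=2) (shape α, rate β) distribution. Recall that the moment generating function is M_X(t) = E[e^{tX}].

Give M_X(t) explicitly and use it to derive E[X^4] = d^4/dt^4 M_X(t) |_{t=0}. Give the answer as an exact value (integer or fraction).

E[X^4] = d^4M/dt^4 |_{t=0} = 45/2

M_X(t) = 8/(2 - t)^3
dM/dt = 24/(t^4 - 8*t^3 + 24*t^2 - 32*t + 16)
d^2M/dt^2 = -96/(t^5 - 10*t^4 + 40*t^3 - 80*t^2 + 80*t - 32)
d^3M/dt^3 = 480/(t^6 - 12*t^5 + 60*t^4 - 160*t^3 + 240*t^2 - 192*t + 64)
d^4M/dt^4 = -2880/(t^7 - 14*t^6 + 84*t^5 - 280*t^4 + 560*t^3 - 672*t^2 + 448*t - 128)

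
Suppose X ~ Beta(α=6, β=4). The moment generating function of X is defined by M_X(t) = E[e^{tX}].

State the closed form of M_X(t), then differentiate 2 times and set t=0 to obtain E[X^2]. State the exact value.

E[X^2] = M′′(0) = 21/55

M_X(t) = ₁F₁(6; 10; t)
M′(t) = 3*₁F₁(7; 11; t)/5
M′′(t) = 21*₁F₁(8; 12; t)/55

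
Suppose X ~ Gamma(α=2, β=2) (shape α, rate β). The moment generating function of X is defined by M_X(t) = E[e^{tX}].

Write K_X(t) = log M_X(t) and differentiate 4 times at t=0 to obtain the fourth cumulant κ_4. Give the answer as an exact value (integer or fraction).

M_X(t) = 4/(2 - t)^2
K_X(t) = log M_X(t) = -2*log(2 - t) + 2*log(2)
D^4[K](t) = 12/(t^4 - 8*t^3 + 24*t^2 - 32*t + 16)

κ_4 = D^4[K](0) = 3/4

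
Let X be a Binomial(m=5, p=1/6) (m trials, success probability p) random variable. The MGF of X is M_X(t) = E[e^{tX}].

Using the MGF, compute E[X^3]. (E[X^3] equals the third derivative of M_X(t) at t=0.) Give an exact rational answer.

M_X(t) = (e^(t)/6 + 5/6)^5
M^(3)(t) = 125*e^(5*t)/7776 + 50*e^(4*t)/243 + 125*e^(3*t)/144 + 625*e^(2*t)/486 + 3125*e^(t)/7776

E[X^3] = M^(3)(0) = 25/9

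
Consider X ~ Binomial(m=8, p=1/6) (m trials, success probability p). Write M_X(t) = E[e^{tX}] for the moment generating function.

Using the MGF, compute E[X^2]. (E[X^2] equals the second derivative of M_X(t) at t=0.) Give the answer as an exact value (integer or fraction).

M_X(t) = (e^(t)/6 + 5/6)^8

E[X^2] = D^2[M](0) = 26/9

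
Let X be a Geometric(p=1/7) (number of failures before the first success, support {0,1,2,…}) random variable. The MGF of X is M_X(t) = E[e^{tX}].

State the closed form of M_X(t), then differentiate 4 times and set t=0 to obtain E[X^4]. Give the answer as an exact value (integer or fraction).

E[X^4] = M^(4)(0) = 39390

M_X(t) = 1/(7*(1 - 6*e^(t)/7))
M^(4)(t) = (-1296*e^(4*t) - 16632*e^(3*t) - 19404*e^(2*t) - 2058*e^(t))/(7776*e^(5*t) - 45360*e^(4*t) + 105840*e^(3*t) - 123480*e^(2*t) + 72030*e^(t) - 16807)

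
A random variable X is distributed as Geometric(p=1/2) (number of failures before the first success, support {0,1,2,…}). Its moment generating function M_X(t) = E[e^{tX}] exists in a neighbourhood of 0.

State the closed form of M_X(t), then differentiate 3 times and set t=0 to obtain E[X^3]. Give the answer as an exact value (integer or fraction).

E[X^3] = D^3[M](0) = 13

M_X(t) = 1/(2*(1 - e^(t)/2))
D^3[M](t) = (e^(3*t) + 8*e^(2*t) + 4*e^(t))/(e^(4*t) - 8*e^(3*t) + 24*e^(2*t) - 32*e^(t) + 16)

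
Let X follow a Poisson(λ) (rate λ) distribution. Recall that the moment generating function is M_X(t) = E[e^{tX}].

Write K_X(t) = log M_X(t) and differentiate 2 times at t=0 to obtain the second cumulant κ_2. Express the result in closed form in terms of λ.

κ_2 = D^2[K](0) = λ

M_X(t) = e^(λ*(e^(t) - 1))
K_X(t) = log M_X(t) = λ*(e^(t) - 1)
D^2[K](t) = λ*e^(t)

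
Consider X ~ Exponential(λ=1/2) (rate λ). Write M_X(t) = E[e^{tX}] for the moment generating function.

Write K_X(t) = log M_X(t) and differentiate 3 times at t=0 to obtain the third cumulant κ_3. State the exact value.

κ_3 = K^(3)(0) = 16

M_X(t) = 1/(2*(1/2 - t))
K_X(t) = log M_X(t) = -log(1/2 - t) - log(2)
K^(3)(t) = -16/(8*t^3 - 12*t^2 + 6*t - 1)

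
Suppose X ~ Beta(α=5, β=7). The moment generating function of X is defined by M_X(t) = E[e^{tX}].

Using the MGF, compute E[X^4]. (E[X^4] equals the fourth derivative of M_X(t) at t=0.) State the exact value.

M_X(t) = ₁F₁(5; 12; t)
M′(t) = 5*₁F₁(6; 13; t)/12
M′′(t) = 5*₁F₁(7; 14; t)/26
M′′′(t) = 5*₁F₁(8; 15; t)/52
M′′′′(t) = 2*₁F₁(9; 16; t)/39

E[X^4] = M′′′′(0) = 2/39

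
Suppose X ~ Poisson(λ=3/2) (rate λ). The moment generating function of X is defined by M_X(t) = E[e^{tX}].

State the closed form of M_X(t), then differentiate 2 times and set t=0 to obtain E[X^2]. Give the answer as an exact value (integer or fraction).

M_X(t) = e^(3*e^(t)/2 - 3/2)
M^(2)(t) = (9*e^(2*t)*e^(3*e^(t)/2) + 6*e^(t)*e^(3*e^(t)/2))*e^(-3/2)/4

E[X^2] = M^(2)(0) = 15/4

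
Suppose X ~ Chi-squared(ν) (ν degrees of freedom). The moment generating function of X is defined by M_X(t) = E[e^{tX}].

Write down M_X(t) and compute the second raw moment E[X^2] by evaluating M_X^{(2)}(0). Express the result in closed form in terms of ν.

E[X^2] = d^2M/dt^2 |_{t=0} = ν*(ν + 2)

M_X(t) = (1 - 2*t)^(-ν/2)
dM/dt = -ν/(2*t*(1 - 2*t)^(ν/2) - (1 - 2*t)^(ν/2))
d^2M/dt^2 = (ν^2 + 2*ν)/(4*t^2*(1 - 2*t)^(ν/2) - 4*t*(1 - 2*t)^(ν/2) + (1 - 2*t)^(ν/2))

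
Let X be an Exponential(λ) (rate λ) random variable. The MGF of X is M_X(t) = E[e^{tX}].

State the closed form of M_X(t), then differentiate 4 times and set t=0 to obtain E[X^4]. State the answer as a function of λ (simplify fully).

M_X(t) = λ/(λ - t)
D^4[M](t) = -24*λ/(-λ^5 + 5*λ^4*t - 10*λ^3*t^2 + 10*λ^2*t^3 - 5*λ*t^4 + t^5)

E[X^4] = D^4[M](0) = 24/λ^4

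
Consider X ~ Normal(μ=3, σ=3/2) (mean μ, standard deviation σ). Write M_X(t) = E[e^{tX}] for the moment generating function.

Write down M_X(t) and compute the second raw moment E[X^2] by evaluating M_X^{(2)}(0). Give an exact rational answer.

M_X(t) = e^(9*t^2/8 + 3*t)
dM/dt = 9*t*e^(3*t)*e^(9*t^2/8)/4 + 3*e^(3*t)*e^(9*t^2/8)
d^2M/dt^2 = 81*t^2*e^(3*t)*e^(9*t^2/8)/16 + 27*t*e^(3*t)*e^(9*t^2/8)/2 + 45*e^(3*t)*e^(9*t^2/8)/4

E[X^2] = d^2M/dt^2 |_{t=0} = 45/4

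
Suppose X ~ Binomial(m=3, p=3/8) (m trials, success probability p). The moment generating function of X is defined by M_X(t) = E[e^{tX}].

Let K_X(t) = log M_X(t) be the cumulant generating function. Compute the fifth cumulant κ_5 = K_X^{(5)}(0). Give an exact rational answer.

M_X(t) = (3*e^(t)/8 + 5/8)^3
K_X(t) = log M_X(t) = 3*log(3*e^(t)/8 + 5/8)
dK/dt = 9*e^(t)/(3*e^(t) + 5)
d^2K/dt^2 = 45*e^(t)/(9*e^(2*t) + 30*e^(t) + 25)
d^3K/dt^3 = (-135*e^(2*t) + 225*e^(t))/(27*e^(3*t) + 135*e^(2*t) + 225*e^(t) + 125)
d^4K/dt^4 = (405*e^(3*t) - 2700*e^(2*t) + 1125*e^(t))/(81*e^(4*t) + 540*e^(3*t) + 1350*e^(2*t) + 1500*e^(t) + 625)
d^5K/dt^5 = (-1215*e^(4*t) + 22275*e^(3*t) - 37125*e^(2*t) + 5625*e^(t))/(243*e^(5*t) + 2025*e^(4*t) + 6750*e^(3*t) + 11250*e^(2*t) + 9375*e^(t) + 3125)

κ_5 = d^5K/dt^5 |_{t=0} = -1305/4096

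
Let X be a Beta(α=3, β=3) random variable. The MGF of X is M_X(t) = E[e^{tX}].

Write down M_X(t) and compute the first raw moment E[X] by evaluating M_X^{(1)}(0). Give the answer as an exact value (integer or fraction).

M_X(t) = ₁F₁(3; 6; t)
dM/dt = ₁F₁(4; 7; t)/2

E[X] = dM/dt |_{t=0} = 1/2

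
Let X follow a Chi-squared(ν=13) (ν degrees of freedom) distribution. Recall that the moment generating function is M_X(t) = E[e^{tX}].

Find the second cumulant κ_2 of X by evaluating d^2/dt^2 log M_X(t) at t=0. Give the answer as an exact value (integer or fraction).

κ_2 = K′′(0) = 26

M_X(t) = (1 - 2*t)^(-13/2)
K_X(t) = log M_X(t) = -13*log(1 - 2*t)/2
K′(t) = -13/(2*t - 1)
K′′(t) = 26/(4*t^2 - 4*t + 1)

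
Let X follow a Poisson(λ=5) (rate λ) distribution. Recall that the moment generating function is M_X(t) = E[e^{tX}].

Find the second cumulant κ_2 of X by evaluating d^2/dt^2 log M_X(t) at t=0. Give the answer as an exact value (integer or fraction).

M_X(t) = e^(5*e^(t) - 5)
K_X(t) = log M_X(t) = 5*e^(t) - 5
D^2[K](t) = 5*e^(t)

κ_2 = D^2[K](0) = 5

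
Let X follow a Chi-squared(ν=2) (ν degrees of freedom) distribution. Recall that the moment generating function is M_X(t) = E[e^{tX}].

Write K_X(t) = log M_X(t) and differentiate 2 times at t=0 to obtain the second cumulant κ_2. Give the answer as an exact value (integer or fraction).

κ_2 = d^2K/dt^2 |_{t=0} = 4

M_X(t) = 1/(1 - 2*t)
K_X(t) = log M_X(t) = -log(1 - 2*t)
dK/dt = -2/(2*t - 1)
d^2K/dt^2 = 4/(4*t^2 - 4*t + 1)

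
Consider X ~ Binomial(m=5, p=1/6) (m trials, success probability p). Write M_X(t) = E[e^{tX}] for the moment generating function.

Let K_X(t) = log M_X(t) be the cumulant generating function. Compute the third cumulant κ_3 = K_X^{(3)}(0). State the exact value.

M_X(t) = (e^(t)/6 + 5/6)^5
K_X(t) = log M_X(t) = 5*log(e^(t)/6 + 5/6)
K^(3)(t) = (-25*e^(2*t) + 125*e^(t))/(e^(3*t) + 15*e^(2*t) + 75*e^(t) + 125)

κ_3 = K^(3)(0) = 25/54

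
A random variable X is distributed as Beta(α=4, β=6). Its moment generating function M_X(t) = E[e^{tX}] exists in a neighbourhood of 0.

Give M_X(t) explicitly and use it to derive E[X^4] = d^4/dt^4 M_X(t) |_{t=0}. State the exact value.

E[X^4] = D^4[M](0) = 7/143

M_X(t) = ₁F₁(4; 10; t)
D^4[M](t) = 7*₁F₁(8; 14; t)/143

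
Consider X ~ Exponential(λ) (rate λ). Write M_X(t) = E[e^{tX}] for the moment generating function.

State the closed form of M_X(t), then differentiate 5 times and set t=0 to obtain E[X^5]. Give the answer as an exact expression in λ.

E[X^5] = M^(5)(0) = 120/λ^5

M_X(t) = λ/(λ - t)
M^(5)(t) = 120*λ/(λ^6 - 6*λ^5*t + 15*λ^4*t^2 - 20*λ^3*t^3 + 15*λ^2*t^4 - 6*λ*t^5 + t^6)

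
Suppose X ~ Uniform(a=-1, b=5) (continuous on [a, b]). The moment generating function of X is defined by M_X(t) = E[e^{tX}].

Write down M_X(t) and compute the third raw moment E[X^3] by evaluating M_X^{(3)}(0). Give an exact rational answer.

E[X^3] = D^3[M](0) = 26

M_X(t) = (e^(5*t) - e^(-t))/(6*t)
D^3[M](t) = (125*t^3*e^(6*t) + t^3 - 75*t^2*e^(6*t) + 3*t^2 + 30*t*e^(6*t) + 6*t - 6*e^(6*t) + 6)*e^(-t)/(6*t^4)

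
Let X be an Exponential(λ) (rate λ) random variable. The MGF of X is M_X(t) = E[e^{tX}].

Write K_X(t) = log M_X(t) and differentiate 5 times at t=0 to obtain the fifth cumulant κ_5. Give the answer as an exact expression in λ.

M_X(t) = λ/(λ - t)
K_X(t) = log M_X(t) = log(λ) - log(λ - t)
K′(t) = -1/(-λ + t)
K′′(t) = 1/(λ^2 - 2*λ*t + t^2)
K′′′(t) = -2/(-λ^3 + 3*λ^2*t - 3*λ*t^2 + t^3)
K′′′′(t) = 6/(λ^4 - 4*λ^3*t + 6*λ^2*t^2 - 4*λ*t^3 + t^4)
K′′′′′(t) = -24/(-λ^5 + 5*λ^4*t - 10*λ^3*t^2 + 10*λ^2*t^3 - 5*λ*t^4 + t^5)

κ_5 = K′′′′′(0) = 24/λ^5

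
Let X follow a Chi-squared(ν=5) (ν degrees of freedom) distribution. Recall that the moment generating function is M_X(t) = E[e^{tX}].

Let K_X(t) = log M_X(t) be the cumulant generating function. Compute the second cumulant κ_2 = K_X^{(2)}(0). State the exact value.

κ_2 = D^2[K](0) = 10

M_X(t) = (1 - 2*t)^(-5/2)
K_X(t) = log M_X(t) = -5*log(1 - 2*t)/2
D^2[K](t) = 10/(4*t^2 - 4*t + 1)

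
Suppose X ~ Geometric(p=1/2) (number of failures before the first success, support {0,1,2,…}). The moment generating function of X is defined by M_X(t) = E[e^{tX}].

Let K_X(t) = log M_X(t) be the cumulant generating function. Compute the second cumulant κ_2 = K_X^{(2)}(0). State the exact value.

κ_2 = K′′(0) = 2

M_X(t) = 1/(2*(1 - e^(t)/2))
K_X(t) = log M_X(t) = -log(1 - e^(t)/2) - log(2)
K′(t) = -e^(t)/(e^(t) - 2)
K′′(t) = 2*e^(t)/(e^(2*t) - 4*e^(t) + 4)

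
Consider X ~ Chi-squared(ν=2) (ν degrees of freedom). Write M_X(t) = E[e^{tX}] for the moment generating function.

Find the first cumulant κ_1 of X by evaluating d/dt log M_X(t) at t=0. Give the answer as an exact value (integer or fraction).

M_X(t) = 1/(1 - 2*t)
K_X(t) = log M_X(t) = -log(1 - 2*t)
dK/dt = -2/(2*t - 1)

κ_1 = dK/dt |_{t=0} = 2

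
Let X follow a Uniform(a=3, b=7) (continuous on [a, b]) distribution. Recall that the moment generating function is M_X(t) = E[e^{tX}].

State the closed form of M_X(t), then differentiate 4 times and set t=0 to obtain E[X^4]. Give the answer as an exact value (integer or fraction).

M_X(t) = (e^(7*t) - e^(3*t))/(4*t)

E[X^4] = D^4[M](0) = 4141/5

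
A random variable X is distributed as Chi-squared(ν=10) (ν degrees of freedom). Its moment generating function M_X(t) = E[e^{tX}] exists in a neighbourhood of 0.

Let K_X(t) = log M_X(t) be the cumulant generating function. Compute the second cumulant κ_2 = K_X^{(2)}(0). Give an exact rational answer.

κ_2 = K′′(0) = 20

M_X(t) = (1 - 2*t)^(-5)
K_X(t) = log M_X(t) = -5*log(1 - 2*t)
K′(t) = -10/(2*t - 1)
K′′(t) = 20/(4*t^2 - 4*t + 1)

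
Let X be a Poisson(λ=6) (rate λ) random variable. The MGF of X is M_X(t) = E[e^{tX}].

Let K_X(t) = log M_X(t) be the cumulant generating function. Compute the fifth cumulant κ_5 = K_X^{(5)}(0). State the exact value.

κ_5 = K′′′′′(0) = 6

M_X(t) = e^(6*e^(t) - 6)
K_X(t) = log M_X(t) = 6*e^(t) - 6
K′(t) = 6*e^(t)
K′′(t) = 6*e^(t)
K′′′(t) = 6*e^(t)
K′′′′(t) = 6*e^(t)
K′′′′′(t) = 6*e^(t)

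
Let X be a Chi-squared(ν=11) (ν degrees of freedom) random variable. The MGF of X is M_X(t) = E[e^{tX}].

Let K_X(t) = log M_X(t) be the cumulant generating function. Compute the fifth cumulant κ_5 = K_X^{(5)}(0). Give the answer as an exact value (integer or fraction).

κ_5 = D^5[K](0) = 4224

M_X(t) = (1 - 2*t)^(-11/2)
K_X(t) = log M_X(t) = -11*log(1 - 2*t)/2
D^5[K](t) = -4224/(32*t^5 - 80*t^4 + 80*t^3 - 40*t^2 + 10*t - 1)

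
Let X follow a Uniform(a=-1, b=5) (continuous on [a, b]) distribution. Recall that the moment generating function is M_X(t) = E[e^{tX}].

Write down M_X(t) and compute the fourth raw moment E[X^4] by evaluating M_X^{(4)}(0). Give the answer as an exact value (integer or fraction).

E[X^4] = M^(4)(0) = 521/5

M_X(t) = (e^(5*t) - e^(-t))/(6*t)
M^(4)(t) = (625*t^4*e^(6*t) - t^4 - 500*t^3*e^(6*t) - 4*t^3 + 300*t^2*e^(6*t) - 12*t^2 - 120*t*e^(6*t) - 24*t + 24*e^(6*t) - 24)*e^(-t)/(6*t^5)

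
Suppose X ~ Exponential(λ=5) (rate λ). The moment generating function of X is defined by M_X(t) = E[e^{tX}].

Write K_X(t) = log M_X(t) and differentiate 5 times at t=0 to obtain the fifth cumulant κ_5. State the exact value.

κ_5 = D^5[K](0) = 24/3125

M_X(t) = 5/(5 - t)
K_X(t) = log M_X(t) = -log(5 - t) + log(5)
D^5[K](t) = -24/(t^5 - 25*t^4 + 250*t^3 - 1250*t^2 + 3125*t - 3125)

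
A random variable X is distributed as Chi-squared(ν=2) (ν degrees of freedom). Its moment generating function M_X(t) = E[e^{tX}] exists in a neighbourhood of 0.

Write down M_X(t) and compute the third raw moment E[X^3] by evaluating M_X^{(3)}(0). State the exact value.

E[X^3] = D^3[M](0) = 48

M_X(t) = 1/(1 - 2*t)
D^3[M](t) = 48/(16*t^4 - 32*t^3 + 24*t^2 - 8*t + 1)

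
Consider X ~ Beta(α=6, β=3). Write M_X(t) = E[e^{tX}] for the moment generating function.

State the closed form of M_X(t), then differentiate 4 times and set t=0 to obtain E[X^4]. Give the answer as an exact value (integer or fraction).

M_X(t) = ₁F₁(6; 9; t)
D^4[M](t) = 14*₁F₁(10; 13; t)/55

E[X^4] = D^4[M](0) = 14/55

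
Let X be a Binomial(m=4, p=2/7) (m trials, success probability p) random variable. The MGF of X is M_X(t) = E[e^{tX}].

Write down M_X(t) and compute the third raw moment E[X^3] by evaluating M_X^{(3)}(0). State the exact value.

E[X^3] = d^3M/dt^3 |_{t=0} = 1592/343

M_X(t) = (2*e^(t)/7 + 5/7)^4
dM/dt = 64*e^(4*t)/2401 + 480*e^(3*t)/2401 + 1200*e^(2*t)/2401 + 1000*e^(t)/2401
d^2M/dt^2 = 256*e^(4*t)/2401 + 1440*e^(3*t)/2401 + 2400*e^(2*t)/2401 + 1000*e^(t)/2401
d^3M/dt^3 = 1024*e^(4*t)/2401 + 4320*e^(3*t)/2401 + 4800*e^(2*t)/2401 + 1000*e^(t)/2401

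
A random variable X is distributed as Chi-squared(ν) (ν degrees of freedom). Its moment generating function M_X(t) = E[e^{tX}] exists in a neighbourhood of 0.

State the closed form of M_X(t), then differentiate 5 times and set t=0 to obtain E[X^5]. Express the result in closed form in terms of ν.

E[X^5] = M^(5)(0) = ν*(ν^4 + 20*ν^3 + 140*ν^2 + 400*ν + 384)

M_X(t) = (1 - 2*t)^(-ν/2)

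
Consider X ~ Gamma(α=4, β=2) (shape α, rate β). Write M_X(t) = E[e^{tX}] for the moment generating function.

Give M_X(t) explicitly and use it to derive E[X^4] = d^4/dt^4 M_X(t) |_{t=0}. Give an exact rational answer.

M_X(t) = 16/(2 - t)^4
D^4[M](t) = 13440/(t^8 - 16*t^7 + 112*t^6 - 448*t^5 + 1120*t^4 - 1792*t^3 + 1792*t^2 - 1024*t + 256)

E[X^4] = D^4[M](0) = 105/2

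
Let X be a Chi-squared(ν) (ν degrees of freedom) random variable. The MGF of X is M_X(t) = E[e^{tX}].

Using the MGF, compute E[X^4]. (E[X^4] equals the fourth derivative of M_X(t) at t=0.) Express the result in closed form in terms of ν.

E[X^4] = M′′′′(0) = ν*(ν^3 + 12*ν^2 + 44*ν + 48)

M_X(t) = (1 - 2*t)^(-ν/2)
M′(t) = -ν/(2*t*(1 - 2*t)^(ν/2) - (1 - 2*t)^(ν/2))
M′′(t) = (ν^2 + 2*ν)/(4*t^2*(1 - 2*t)^(ν/2) - 4*t*(1 - 2*t)^(ν/2) + (1 - 2*t)^(ν/2))
M′′′(t) = (-ν^3 - 6*ν^2 - 8*ν)/(8*t^3*(1 - 2*t)^(ν/2) - 12*t^2*(1 - 2*t)^(ν/2) + 6*t*(1 - 2*t)^(ν/2) - (1 - 2*t)^(ν/2))
M′′′′(t) = (ν^4 + 12*ν^3 + 44*ν^2 + 48*ν)/(16*t^4*(1 - 2*t)^(ν/2) - 32*t^3*(1 - 2*t)^(ν/2) + 24*t^2*(1 - 2*t)^(ν/2) - 8*t*(1 - 2*t)^(ν/2) + (1 - 2*t)^(ν/2))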